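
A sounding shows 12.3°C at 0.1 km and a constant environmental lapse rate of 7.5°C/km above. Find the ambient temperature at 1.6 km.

1.05°C

100–1600 m, environmental: Δz = 1.5 km ⇒ ΔT = -11.25°C; T = 1.05°C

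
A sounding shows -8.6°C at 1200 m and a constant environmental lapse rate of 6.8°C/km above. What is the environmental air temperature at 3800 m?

From 1200 m to 3800 m (environmental): cools by 6.8 × 2.6 = 17.68°C, giving -26.28°C.

-26.28°C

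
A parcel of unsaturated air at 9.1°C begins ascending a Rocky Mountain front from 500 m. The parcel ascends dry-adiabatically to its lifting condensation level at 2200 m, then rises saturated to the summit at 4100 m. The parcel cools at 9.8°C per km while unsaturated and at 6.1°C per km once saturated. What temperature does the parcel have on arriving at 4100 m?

-19.15°C

Dry to 2200 m: -9.8 × 1.7 km = -16.66°C, so T = -7.56°C.
Saturated to 4100 m: -6.1 × 1.9 km = -11.59°C, so T = -19.15°C.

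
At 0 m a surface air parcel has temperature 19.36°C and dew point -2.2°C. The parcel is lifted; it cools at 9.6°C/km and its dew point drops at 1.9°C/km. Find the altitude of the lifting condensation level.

2800 m

T and T_d converge at 9.6 − 1.9 = 7.7°C per km
Height above start = (19.36 − (-2.2)) / 7.7 = 2.8 km
LCL altitude = 0 m + 2800 m = 2800 m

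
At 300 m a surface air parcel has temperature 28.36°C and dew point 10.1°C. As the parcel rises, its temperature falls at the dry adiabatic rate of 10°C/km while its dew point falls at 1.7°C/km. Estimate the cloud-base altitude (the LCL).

2500 m

T and T_d converge at 10 − 1.7 = 8.3°C per km
Height above start = (28.36 − 10.1) / 8.3 = 2.2 km
LCL altitude = 300 m + 2200 m = 2500 m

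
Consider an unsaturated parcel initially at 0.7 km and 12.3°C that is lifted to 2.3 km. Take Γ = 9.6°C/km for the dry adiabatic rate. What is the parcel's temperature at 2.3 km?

700–2300 m, dry adiabatic: Δz = 1.6 km ⇒ ΔT = -15.36°C; T = -3.06°C

-3.06°C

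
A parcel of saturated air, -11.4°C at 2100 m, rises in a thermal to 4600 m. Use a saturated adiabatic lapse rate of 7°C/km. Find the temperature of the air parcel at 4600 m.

2100–4600 m, saturated adiabatic: Δz = 2.5 km ⇒ ΔT = -17.5°C; T = -28.9°C

-28.9°C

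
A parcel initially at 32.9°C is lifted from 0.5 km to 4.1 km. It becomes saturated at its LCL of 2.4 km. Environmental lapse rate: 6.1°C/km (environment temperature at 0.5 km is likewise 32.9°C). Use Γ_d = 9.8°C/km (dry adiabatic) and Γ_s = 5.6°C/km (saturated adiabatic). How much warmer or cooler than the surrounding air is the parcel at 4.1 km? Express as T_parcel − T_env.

-6.18°C (parcel cooler than environment)

Parcel:
  Dry to 2400 m: -9.8 × 1.9 km = -18.62°C, so T = 14.28°C.
  Saturated to 4100 m: -5.6 × 1.7 km = -9.52°C, so T = 4.76°C.
Environment:
  Environment to 4100 m: -6.1 × 3.6 km = -21.96°C, so T = 10.94°C.
T_parcel − T_env = 4.76 − 10.94 = -6.18°C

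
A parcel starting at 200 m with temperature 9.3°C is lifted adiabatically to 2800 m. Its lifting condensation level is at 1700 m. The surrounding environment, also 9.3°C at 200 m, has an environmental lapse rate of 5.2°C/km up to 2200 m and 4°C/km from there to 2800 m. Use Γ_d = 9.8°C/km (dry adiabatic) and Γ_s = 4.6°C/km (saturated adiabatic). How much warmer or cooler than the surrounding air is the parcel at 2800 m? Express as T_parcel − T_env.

Parcel:
  From 200 m to 1700 m (dry): cools by 9.8 × 1.5 = 14.7°C, giving -5.4°C.
  From 1700 m to 2800 m (saturated): cools by 4.6 × 1.1 = 5.06°C, giving -10.46°C.
Environment:
  From 200 m to 2200 m (environment, lower layer): cools by 5.2 × 2 = 10.4°C, giving -1.1°C.
  From 2200 m to 2800 m (environment, upper layer): cools by 4 × 0.6 = 2.4°C, giving -3.5°C.
T_parcel − T_env = -10.46 − (-3.5) = -6.96°C

-6.96°C (parcel cooler than environment)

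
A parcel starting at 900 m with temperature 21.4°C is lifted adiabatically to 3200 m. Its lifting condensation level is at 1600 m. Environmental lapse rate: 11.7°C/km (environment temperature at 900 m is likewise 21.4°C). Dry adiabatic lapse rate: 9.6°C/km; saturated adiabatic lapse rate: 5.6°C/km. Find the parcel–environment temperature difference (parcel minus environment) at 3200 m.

+11.23°C (parcel warmer than environment)

Parcel:
  900–1600 m, dry: Δz = 0.7 km ⇒ ΔT = -6.72°C; T = 14.68°C
  1600–3200 m, saturated: Δz = 1.6 km ⇒ ΔT = -8.96°C; T = 5.72°C
Environment:
  900–3200 m, environment: Δz = 2.3 km ⇒ ΔT = -26.91°C; T = -5.51°C
T_parcel − T_env = 5.72 − (-5.51) = +11.23°C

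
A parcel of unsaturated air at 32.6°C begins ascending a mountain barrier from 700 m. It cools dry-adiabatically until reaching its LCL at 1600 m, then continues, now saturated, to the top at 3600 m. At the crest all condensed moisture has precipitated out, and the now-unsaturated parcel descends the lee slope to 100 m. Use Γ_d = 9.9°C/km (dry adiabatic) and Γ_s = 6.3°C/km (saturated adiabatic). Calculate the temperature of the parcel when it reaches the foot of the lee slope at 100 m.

45.74°C

Dry to 1600 m: -9.9 × 0.9 km = -8.91°C, so T = 23.69°C.
Saturated to 3600 m: -6.3 × 2 km = -12.6°C, so T = 11.09°C.
Dry descent to 100 m: +9.9 × 3.5 km = +34.65°C, so T = 45.74°C.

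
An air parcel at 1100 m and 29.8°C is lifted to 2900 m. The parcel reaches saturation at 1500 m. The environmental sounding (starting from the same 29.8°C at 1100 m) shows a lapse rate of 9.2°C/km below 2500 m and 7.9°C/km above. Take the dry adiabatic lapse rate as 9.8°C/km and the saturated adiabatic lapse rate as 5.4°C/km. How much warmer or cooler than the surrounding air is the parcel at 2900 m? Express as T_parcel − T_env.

Parcel:
  1100–1500 m, dry: Δz = 0.4 km ⇒ ΔT = -3.92°C; T = 25.88°C
  1500–2900 m, saturated: Δz = 1.4 km ⇒ ΔT = -7.56°C; T = 18.32°C
Environment:
  1100–2500 m, environment, lower layer: Δz = 1.4 km ⇒ ΔT = -12.88°C; T = 16.92°C
  2500–2900 m, environment, upper layer: Δz = 0.4 km ⇒ ΔT = -3.16°C; T = 13.76°C
T_parcel − T_env = 18.32 − 13.76 = +4.56°C

+4.56°C (parcel warmer than environment)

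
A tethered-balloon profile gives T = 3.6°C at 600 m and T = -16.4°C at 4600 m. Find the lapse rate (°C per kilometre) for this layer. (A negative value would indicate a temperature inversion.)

Γ = −ΔT/Δz = (3.6 − (-16.4)) / (4600 − 600) m
  = 20°C / 4 km = 5°C/km

5°C/km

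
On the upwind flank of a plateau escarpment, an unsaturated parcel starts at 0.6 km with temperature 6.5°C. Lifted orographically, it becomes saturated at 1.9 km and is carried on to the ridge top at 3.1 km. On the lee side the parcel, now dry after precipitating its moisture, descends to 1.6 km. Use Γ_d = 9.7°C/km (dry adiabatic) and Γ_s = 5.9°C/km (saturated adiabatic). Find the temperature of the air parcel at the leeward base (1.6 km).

1.36°C

600 → 1900 m (dry, 9.7°C/km): ΔT = -9.7 × 1.3 = -12.61°C → T = -6.11°C
1900 → 3100 m (saturated, 5.9°C/km): ΔT = -5.9 × 1.2 = -7.08°C → T = -13.19°C
3100 → 1600 m (dry descent, 9.7°C/km): ΔT = +9.7 × 1.5 = +14.55°C → T = 1.36°C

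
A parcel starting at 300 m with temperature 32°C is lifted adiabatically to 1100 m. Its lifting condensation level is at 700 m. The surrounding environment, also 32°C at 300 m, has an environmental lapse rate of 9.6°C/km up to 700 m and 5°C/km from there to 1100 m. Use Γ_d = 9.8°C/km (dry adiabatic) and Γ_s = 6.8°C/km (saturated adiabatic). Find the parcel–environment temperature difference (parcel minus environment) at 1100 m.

Parcel:
  300–700 m, dry: Δz = 0.4 km ⇒ ΔT = -3.92°C; T = 28.08°C
  700–1100 m, saturated: Δz = 0.4 km ⇒ ΔT = -2.72°C; T = 25.36°C
Environment:
  300–700 m, environment, lower layer: Δz = 0.4 km ⇒ ΔT = -3.84°C; T = 28.16°C
  700–1100 m, environment, upper layer: Δz = 0.4 km ⇒ ΔT = -2°C; T = 26.16°C
T_parcel − T_env = 25.36 − 26.16 = -0.8°C

-0.8°C (parcel cooler than environment)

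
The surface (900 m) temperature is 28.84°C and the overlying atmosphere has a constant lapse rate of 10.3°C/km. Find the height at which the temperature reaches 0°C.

3700 m

Height above start = (28.84 − 0) / 10.3 = 2.8 km
Altitude = 900 m + 2800 m = 3700 m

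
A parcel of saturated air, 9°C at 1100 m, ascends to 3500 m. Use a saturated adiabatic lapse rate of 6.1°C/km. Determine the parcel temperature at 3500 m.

Saturated adiabatic to 3500 m: -6.1 × 2.4 km = -14.64°C, so T = -5.64°C.

-5.64°C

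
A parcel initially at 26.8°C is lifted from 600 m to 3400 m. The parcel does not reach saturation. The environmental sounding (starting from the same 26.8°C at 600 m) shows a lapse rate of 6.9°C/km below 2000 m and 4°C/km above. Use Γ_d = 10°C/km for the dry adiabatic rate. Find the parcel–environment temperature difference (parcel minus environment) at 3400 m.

-12.74°C (parcel cooler than environment)

Parcel:
  600–3400 m, dry: Δz = 2.8 km ⇒ ΔT = -28°C; T = -1.2°C
Environment:
  600–2000 m, environment, lower layer: Δz = 1.4 km ⇒ ΔT = -9.66°C; T = 17.14°C
  2000–3400 m, environment, upper layer: Δz = 1.4 km ⇒ ΔT = -5.6°C; T = 11.54°C
T_parcel − T_env = -1.2 − 11.54 = -12.74°C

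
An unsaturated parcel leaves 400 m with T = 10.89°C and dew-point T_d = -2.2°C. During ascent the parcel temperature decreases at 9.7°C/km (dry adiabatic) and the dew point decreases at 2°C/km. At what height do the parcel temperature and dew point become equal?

2100 m

T and T_d converge at 9.7 − 2 = 7.7°C per km
Height above start = (10.89 − (-2.2)) / 7.7 = 1.7 km
LCL altitude = 400 m + 1700 m = 2100 m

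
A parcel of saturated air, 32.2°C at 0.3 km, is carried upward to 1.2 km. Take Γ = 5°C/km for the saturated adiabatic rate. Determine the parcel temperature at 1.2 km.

300–1200 m, saturated adiabatic: Δz = 0.9 km ⇒ ΔT = -4.5°C; T = 27.7°C

27.7°C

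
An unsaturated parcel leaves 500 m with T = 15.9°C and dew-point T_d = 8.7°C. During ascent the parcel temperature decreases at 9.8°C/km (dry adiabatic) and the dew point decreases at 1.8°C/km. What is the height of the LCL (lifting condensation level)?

T and T_d converge at 9.8 − 1.8 = 8°C per km
Height above start = (15.9 − 8.7) / 8 = 0.9 km
LCL altitude = 500 m + 900 m = 1400 m

1400 m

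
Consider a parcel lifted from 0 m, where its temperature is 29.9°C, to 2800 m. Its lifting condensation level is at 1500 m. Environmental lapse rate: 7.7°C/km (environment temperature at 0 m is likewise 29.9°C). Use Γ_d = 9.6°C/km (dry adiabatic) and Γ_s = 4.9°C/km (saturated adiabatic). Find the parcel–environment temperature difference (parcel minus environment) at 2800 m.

+0.79°C (parcel warmer than environment)

Parcel:
  0–1500 m, dry: Δz = 1.5 km ⇒ ΔT = -14.4°C; T = 15.5°C
  1500–2800 m, saturated: Δz = 1.3 km ⇒ ΔT = -6.37°C; T = 9.13°C
Environment:
  0–2800 m, environment: Δz = 2.8 km ⇒ ΔT = -21.56°C; T = 8.34°C
T_parcel − T_env = 9.13 − 8.34 = +0.79°C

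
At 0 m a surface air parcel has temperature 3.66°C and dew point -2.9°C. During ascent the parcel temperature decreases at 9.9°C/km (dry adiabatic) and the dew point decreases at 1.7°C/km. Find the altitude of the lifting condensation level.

T and T_d converge at 9.9 − 1.7 = 8.2°C per km
Height above start = (3.66 − (-2.9)) / 8.2 = 0.8 km
LCL altitude = 0 m + 800 m = 800 m

800 m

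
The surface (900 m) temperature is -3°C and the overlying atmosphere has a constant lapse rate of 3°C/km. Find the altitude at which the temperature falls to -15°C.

4900 m

Height above start = (-3 − (-15)) / 3 = 4 km
Altitude = 900 m + 4000 m = 4900 m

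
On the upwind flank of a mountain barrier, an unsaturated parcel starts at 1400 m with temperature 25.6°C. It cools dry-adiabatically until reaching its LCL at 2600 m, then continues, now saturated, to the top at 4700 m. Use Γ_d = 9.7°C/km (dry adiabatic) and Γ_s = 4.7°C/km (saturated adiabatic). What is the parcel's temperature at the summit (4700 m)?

1400 → 2600 m (dry, 9.7°C/km): ΔT = -9.7 × 1.2 = -11.64°C → T = 13.96°C
2600 → 4700 m (saturated, 4.7°C/km): ΔT = -4.7 × 2.1 = -9.87°C → T = 4.09°C

4.09°C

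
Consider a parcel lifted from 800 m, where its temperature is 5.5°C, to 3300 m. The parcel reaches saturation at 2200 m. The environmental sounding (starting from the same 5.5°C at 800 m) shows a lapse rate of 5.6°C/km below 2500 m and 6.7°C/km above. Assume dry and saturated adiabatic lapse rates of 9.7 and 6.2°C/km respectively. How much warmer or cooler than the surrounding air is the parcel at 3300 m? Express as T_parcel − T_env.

-5.52°C (parcel cooler than environment)

Parcel:
  Dry to 2200 m: -9.7 × 1.4 km = -13.58°C, so T = -8.08°C.
  Saturated to 3300 m: -6.2 × 1.1 km = -6.82°C, so T = -14.9°C.
Environment:
  Environment, lower layer to 2500 m: -5.6 × 1.7 km = -9.52°C, so T = -4.02°C.
  Environment, upper layer to 3300 m: -6.7 × 0.8 km = -5.36°C, so T = -9.38°C.
T_parcel − T_env = -14.9 − (-9.38) = -5.52°C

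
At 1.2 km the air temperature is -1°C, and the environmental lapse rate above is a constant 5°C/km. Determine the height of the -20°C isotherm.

Height above start = (-1 − (-20)) / 5 = 3.8 km
Altitude = 1200 m + 3800 m = 5000 m

5 km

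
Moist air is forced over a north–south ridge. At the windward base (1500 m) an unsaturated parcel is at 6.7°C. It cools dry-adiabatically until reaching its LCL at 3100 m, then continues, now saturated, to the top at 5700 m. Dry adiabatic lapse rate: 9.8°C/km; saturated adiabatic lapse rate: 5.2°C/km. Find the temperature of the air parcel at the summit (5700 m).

-22.5°C

1500–3100 m, dry: Δz = 1.6 km ⇒ ΔT = -15.68°C; T = -8.98°C
3100–5700 m, saturated: Δz = 2.6 km ⇒ ΔT = -13.52°C; T = -22.5°C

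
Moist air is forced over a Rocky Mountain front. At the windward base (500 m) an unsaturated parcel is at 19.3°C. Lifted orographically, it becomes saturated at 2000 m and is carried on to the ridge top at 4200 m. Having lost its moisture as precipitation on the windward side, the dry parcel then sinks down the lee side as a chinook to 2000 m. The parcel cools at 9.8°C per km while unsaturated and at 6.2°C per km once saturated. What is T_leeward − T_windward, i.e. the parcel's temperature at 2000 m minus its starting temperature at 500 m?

-6.78°C

From 500 m to 2000 m (dry): cools by 9.8 × 1.5 = 14.7°C, giving 4.6°C.
From 2000 m to 4200 m (saturated): cools by 6.2 × 2.2 = 13.64°C, giving -9.04°C.
From 4200 m to 2000 m (dry descent): warms by 9.8 × 2.2 = 21.56°C, giving 12.52°C.
Net change vs windward start: 12.52 − 19.3 = -6.78°C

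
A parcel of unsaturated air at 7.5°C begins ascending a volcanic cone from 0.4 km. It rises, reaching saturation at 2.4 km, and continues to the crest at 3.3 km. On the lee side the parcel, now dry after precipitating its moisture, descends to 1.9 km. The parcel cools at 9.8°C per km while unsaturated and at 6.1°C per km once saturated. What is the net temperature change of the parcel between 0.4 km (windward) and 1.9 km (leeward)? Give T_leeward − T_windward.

-11.37°C

Dry to 2400 m: -9.8 × 2 km = -19.6°C, so T = -12.1°C.
Saturated to 3300 m: -6.1 × 0.9 km = -5.49°C, so T = -17.59°C.
Dry descent to 1900 m: +9.8 × 1.4 km = +13.72°C, so T = -3.87°C.
Net change vs windward start: -3.87 − 7.5 = -11.37°C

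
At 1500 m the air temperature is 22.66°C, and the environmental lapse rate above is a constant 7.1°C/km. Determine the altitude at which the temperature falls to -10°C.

6100 m

Height above start = (22.66 − (-10)) / 7.1 = 4.6 km
Altitude = 1500 m + 4600 m = 6100 m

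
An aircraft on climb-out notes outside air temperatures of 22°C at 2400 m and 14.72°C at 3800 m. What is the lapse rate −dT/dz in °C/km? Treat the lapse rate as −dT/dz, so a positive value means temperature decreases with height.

Γ = −ΔT/Δz = (22 − 14.72) / (3800 − 2400) m
  = 7.28°C / 1.4 km = 5.2°C/km

5.2°C/km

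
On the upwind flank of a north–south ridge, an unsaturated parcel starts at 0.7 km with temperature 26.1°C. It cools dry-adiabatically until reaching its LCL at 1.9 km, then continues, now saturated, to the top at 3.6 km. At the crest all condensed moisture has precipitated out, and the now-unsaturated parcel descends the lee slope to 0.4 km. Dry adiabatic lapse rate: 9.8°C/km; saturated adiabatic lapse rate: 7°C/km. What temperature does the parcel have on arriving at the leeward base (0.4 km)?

33.8°C

700–1900 m, dry: Δz = 1.2 km ⇒ ΔT = -11.76°C; T = 14.34°C
1900–3600 m, saturated: Δz = 1.7 km ⇒ ΔT = -11.9°C; T = 2.44°C
3600–400 m, dry descent: Δz = 3.2 km ⇒ ΔT = +31.36°C; T = 33.8°C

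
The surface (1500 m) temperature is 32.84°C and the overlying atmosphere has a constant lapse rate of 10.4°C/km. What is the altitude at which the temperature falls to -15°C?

Height above start = (32.84 − (-15)) / 10.4 = 4.6 km
Altitude = 1500 m + 4600 m = 6100 m

6100 m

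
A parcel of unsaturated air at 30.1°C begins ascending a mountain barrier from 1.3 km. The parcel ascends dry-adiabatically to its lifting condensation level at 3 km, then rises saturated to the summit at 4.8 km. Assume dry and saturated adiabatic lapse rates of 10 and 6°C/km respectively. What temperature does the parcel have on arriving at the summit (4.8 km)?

Dry to 3000 m: -10 × 1.7 km = -17°C, so T = 13.1°C.
Saturated to 4800 m: -6 × 1.8 km = -10.8°C, so T = 2.3°C.

2.3°C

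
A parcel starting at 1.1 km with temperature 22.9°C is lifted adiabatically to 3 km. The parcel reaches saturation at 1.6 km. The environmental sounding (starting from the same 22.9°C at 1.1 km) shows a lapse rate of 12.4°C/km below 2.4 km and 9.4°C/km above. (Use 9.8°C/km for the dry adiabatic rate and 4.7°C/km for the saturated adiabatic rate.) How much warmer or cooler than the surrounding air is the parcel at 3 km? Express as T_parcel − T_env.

Parcel:
  From 1100 m to 1600 m (dry): cools by 9.8 × 0.5 = 4.9°C, giving 18°C.
  From 1600 m to 3000 m (saturated): cools by 4.7 × 1.4 = 6.58°C, giving 11.42°C.
Environment:
  From 1100 m to 2400 m (environment, lower layer): cools by 12.4 × 1.3 = 16.12°C, giving 6.78°C.
  From 2400 m to 3000 m (environment, upper layer): cools by 9.4 × 0.6 = 5.64°C, giving 1.14°C.
T_parcel − T_env = 11.42 − 1.14 = +10.28°C

+10.28°C (parcel warmer than environment)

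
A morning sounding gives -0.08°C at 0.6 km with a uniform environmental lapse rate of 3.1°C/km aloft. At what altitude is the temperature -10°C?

Height above start = (-0.08 − (-10)) / 3.1 = 3.2 km
Altitude = 600 m + 3200 m = 3800 m

3.8 km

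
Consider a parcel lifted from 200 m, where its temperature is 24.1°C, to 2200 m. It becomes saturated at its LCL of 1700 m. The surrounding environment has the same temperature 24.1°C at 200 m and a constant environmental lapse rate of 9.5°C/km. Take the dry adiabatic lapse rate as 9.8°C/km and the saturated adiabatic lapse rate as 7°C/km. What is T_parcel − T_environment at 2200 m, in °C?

+0.8°C (parcel warmer than environment)

Parcel:
  200–1700 m, dry: Δz = 1.5 km ⇒ ΔT = -14.7°C; T = 9.4°C
  1700–2200 m, saturated: Δz = 0.5 km ⇒ ΔT = -3.5°C; T = 5.9°C
Environment:
  200–2200 m, environment: Δz = 2 km ⇒ ΔT = -19°C; T = 5.1°C
T_parcel − T_env = 5.9 − 5.1 = +0.8°C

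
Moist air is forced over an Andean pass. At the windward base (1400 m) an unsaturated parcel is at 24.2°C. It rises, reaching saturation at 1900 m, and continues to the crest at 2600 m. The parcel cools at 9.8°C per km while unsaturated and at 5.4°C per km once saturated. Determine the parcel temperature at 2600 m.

Dry to 1900 m: -9.8 × 0.5 km = -4.9°C, so T = 19.3°C.
Saturated to 2600 m: -5.4 × 0.7 km = -3.78°C, so T = 15.52°C.

15.52°C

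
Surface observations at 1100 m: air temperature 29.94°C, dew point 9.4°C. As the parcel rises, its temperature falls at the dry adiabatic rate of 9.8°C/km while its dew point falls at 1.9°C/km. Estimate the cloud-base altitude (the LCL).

T and T_d converge at 9.8 − 1.9 = 7.9°C per km
Height above start = (29.94 − 9.4) / 7.9 = 2.6 km
LCL altitude = 1100 m + 2600 m = 3700 m

3700 m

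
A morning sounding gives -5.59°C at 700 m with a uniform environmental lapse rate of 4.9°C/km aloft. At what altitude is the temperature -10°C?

Height above start = (-5.59 − (-10)) / 4.9 = 0.9 km
Altitude = 700 m + 900 m = 1600 m

1600 m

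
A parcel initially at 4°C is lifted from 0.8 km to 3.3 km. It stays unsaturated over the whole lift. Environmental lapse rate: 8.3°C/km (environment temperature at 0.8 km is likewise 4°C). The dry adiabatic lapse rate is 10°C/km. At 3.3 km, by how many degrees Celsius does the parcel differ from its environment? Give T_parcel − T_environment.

Parcel:
  800 → 3300 m (dry, 10°C/km): ΔT = -10 × 2.5 = -25°C → T = -21°C
Environment:
  800 → 3300 m (environment, 8.3°C/km): ΔT = -8.3 × 2.5 = -20.75°C → T = -16.75°C
T_parcel − T_env = -21 − (-16.75) = -4.25°C

-4.25°C (parcel cooler than environment)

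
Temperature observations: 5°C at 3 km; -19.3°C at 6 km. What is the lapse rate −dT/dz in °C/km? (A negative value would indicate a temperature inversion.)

8.1°C/km

Γ = −ΔT/Δz = (5 − (-19.3)) / (6000 − 3000) m
  = 24.3°C / 3 km = 8.1°C/km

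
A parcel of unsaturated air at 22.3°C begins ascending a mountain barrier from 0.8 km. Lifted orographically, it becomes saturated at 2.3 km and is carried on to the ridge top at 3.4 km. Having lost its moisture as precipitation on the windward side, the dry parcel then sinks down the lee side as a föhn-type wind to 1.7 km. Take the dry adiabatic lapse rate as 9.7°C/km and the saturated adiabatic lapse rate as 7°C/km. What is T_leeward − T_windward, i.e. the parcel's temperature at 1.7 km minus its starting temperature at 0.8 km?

800 → 2300 m (dry, 9.7°C/km): ΔT = -9.7 × 1.5 = -14.55°C → T = 7.75°C
2300 → 3400 m (saturated, 7°C/km): ΔT = -7 × 1.1 = -7.7°C → T = 0.05°C
3400 → 1700 m (dry descent, 9.7°C/km): ΔT = +9.7 × 1.7 = +16.49°C → T = 16.54°C
Net change vs windward start: 16.54 − 22.3 = -5.76°C

-5.76°C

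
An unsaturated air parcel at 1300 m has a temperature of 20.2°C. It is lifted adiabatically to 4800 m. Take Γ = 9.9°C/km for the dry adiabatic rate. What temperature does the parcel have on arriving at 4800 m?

-14.45°C

From 1300 m to 4800 m (dry adiabatic): cools by 9.9 × 3.5 = 34.65°C, giving -14.45°C.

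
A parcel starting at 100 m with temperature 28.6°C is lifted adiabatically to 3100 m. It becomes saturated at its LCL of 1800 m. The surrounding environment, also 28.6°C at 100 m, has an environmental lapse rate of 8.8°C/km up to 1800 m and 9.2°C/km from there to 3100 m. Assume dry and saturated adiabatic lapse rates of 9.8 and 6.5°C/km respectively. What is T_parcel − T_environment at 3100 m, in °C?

Parcel:
  100–1800 m, dry: Δz = 1.7 km ⇒ ΔT = -16.66°C; T = 11.94°C
  1800–3100 m, saturated: Δz = 1.3 km ⇒ ΔT = -8.45°C; T = 3.49°C
Environment:
  100–1800 m, environment, lower layer: Δz = 1.7 km ⇒ ΔT = -14.96°C; T = 13.64°C
  1800–3100 m, environment, upper layer: Δz = 1.3 km ⇒ ΔT = -11.96°C; T = 1.68°C
T_parcel − T_env = 3.49 − 1.68 = +1.81°C

+1.81°C (parcel warmer than environment)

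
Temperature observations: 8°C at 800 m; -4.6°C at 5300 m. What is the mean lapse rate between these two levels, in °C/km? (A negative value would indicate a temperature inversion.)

Γ = −ΔT/Δz = (8 − (-4.6)) / (5300 − 800) m
  = 12.6°C / 4.5 km = 2.8°C/km

2.8°C/km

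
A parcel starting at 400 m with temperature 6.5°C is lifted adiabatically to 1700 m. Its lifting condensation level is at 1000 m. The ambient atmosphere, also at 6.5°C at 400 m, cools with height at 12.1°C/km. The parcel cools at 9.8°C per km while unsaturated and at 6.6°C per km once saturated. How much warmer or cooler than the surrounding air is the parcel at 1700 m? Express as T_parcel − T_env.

+5.23°C (parcel warmer than environment)

Parcel:
  400 → 1000 m (dry, 9.8°C/km): ΔT = -9.8 × 0.6 = -5.88°C → T = 0.62°C
  1000 → 1700 m (saturated, 6.6°C/km): ΔT = -6.6 × 0.7 = -4.62°C → T = -4°C
Environment:
  400 → 1700 m (environment, 12.1°C/km): ΔT = -12.1 × 1.3 = -15.73°C → T = -9.23°C
T_parcel − T_env = -4 − (-9.23) = +5.23°C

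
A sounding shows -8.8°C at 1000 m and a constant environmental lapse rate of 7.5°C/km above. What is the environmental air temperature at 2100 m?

1000–2100 m, environmental: Δz = 1.1 km ⇒ ΔT = -8.25°C; T = -17.05°C

-17.05°C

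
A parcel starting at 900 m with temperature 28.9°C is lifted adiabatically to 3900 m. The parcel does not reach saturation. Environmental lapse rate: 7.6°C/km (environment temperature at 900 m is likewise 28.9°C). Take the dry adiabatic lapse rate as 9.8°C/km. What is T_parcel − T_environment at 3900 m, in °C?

Parcel:
  From 900 m to 3900 m (dry): cools by 9.8 × 3 = 29.4°C, giving -0.5°C.
Environment:
  From 900 m to 3900 m (environment): cools by 7.6 × 3 = 22.8°C, giving 6.1°C.
T_parcel − T_env = -0.5 − 6.1 = -6.6°C

-6.6°C (parcel cooler than environment)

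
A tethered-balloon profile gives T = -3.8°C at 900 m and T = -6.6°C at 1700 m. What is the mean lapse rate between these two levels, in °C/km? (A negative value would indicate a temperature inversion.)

Γ = −ΔT/Δz = (-3.8 − (-6.6)) / (1700 − 900) m
  = 2.8°C / 0.8 km = 3.5°C/km

3.5°C/km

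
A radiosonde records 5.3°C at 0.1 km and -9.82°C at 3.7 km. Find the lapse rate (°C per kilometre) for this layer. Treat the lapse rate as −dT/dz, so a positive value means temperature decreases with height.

4.2°C/km

Γ = −ΔT/Δz = (5.3 − (-9.82)) / (3700 − 100) m
  = 15.12°C / 3.6 km = 4.2°C/km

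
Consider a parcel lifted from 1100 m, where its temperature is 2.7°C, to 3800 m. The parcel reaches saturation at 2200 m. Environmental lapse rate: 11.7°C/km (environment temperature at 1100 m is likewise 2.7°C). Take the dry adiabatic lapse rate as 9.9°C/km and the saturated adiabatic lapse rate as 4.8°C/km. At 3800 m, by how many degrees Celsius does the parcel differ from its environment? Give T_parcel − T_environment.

+13.02°C (parcel warmer than environment)

Parcel:
  1100 → 2200 m (dry, 9.9°C/km): ΔT = -9.9 × 1.1 = -10.89°C → T = -8.19°C
  2200 → 3800 m (saturated, 4.8°C/km): ΔT = -4.8 × 1.6 = -7.68°C → T = -15.87°C
Environment:
  1100 → 3800 m (environment, 11.7°C/km): ΔT = -11.7 × 2.7 = -31.59°C → T = -28.89°C
T_parcel − T_env = -15.87 − (-28.89) = +13.02°C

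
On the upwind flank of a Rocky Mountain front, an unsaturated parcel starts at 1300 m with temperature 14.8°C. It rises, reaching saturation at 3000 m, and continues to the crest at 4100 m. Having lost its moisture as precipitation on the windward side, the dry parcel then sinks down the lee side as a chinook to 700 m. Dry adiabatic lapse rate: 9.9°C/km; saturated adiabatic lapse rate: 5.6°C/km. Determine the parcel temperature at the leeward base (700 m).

25.47°C

1300 → 3000 m (dry, 9.9°C/km): ΔT = -9.9 × 1.7 = -16.83°C → T = -2.03°C
3000 → 4100 m (saturated, 5.6°C/km): ΔT = -5.6 × 1.1 = -6.16°C → T = -8.19°C
4100 → 700 m (dry descent, 9.9°C/km): ΔT = +9.9 × 3.4 = +33.66°C → T = 25.47°C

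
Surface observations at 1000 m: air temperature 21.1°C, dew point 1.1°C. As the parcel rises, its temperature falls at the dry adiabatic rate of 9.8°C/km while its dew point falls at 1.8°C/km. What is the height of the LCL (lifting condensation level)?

T and T_d converge at 9.8 − 1.8 = 8°C per km
Height above start = (21.1 − 1.1) / 8 = 2.5 km
LCL altitude = 1000 m + 2500 m = 3500 m

3500 m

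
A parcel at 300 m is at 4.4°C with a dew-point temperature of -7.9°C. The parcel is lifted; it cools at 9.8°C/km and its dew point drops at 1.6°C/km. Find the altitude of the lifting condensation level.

1800 m

T and T_d converge at 9.8 − 1.6 = 8.2°C per km
Height above start = (4.4 − (-7.9)) / 8.2 = 1.5 km
LCL altitude = 300 m + 1500 m = 1800 m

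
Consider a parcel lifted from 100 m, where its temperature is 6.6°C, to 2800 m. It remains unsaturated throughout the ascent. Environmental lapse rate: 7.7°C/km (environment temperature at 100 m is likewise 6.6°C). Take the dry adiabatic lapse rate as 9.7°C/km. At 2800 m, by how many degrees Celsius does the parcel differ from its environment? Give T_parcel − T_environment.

Parcel:
  100 → 2800 m (dry, 9.7°C/km): ΔT = -9.7 × 2.7 = -26.19°C → T = -19.59°C
Environment:
  100 → 2800 m (environment, 7.7°C/km): ΔT = -7.7 × 2.7 = -20.79°C → T = -14.19°C
T_parcel − T_env = -19.59 − (-14.19) = -5.4°C

-5.4°C (parcel cooler than environment)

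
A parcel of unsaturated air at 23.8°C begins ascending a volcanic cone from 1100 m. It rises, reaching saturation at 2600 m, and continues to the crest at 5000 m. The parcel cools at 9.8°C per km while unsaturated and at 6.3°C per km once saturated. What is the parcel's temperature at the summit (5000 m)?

1100 → 2600 m (dry, 9.8°C/km): ΔT = -9.8 × 1.5 = -14.7°C → T = 9.1°C
2600 → 5000 m (saturated, 6.3°C/km): ΔT = -6.3 × 2.4 = -15.12°C → T = -6.02°C

-6.02°C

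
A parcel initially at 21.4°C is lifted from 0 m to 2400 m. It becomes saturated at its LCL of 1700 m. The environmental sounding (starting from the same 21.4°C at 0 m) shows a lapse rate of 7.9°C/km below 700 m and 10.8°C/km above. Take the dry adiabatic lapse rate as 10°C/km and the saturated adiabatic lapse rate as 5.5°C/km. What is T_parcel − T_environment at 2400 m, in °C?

Parcel:
  Dry to 1700 m: -10 × 1.7 km = -17°C, so T = 4.4°C.
  Saturated to 2400 m: -5.5 × 0.7 km = -3.85°C, so T = 0.55°C.
Environment:
  Environment, lower layer to 700 m: -7.9 × 0.7 km = -5.53°C, so T = 15.87°C.
  Environment, upper layer to 2400 m: -10.8 × 1.7 km = -18.36°C, so T = -2.49°C.
T_parcel − T_env = 0.55 − (-2.49) = +3.04°C

+3.04°C (parcel warmer than environment)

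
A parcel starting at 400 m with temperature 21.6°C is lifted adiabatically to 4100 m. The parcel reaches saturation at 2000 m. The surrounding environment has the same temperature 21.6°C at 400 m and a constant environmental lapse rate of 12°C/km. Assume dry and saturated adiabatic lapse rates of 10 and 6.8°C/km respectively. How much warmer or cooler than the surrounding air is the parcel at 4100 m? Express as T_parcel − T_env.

+14.12°C (parcel warmer than environment)

Parcel:
  400 → 2000 m (dry, 10°C/km): ΔT = -10 × 1.6 = -16°C → T = 5.6°C
  2000 → 4100 m (saturated, 6.8°C/km): ΔT = -6.8 × 2.1 = -14.28°C → T = -8.68°C
Environment:
  400 → 4100 m (environment, 12°C/km): ΔT = -12 × 3.7 = -44.4°C → T = -22.8°C
T_parcel − T_env = -8.68 − (-22.8) = +14.12°C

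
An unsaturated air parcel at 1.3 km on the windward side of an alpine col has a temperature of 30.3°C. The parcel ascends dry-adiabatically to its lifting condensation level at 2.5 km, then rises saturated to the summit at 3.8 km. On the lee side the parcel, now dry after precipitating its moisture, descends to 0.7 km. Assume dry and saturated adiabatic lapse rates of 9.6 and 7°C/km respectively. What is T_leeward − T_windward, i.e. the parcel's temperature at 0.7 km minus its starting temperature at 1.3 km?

+9.14°C

1300 → 2500 m (dry, 9.6°C/km): ΔT = -9.6 × 1.2 = -11.52°C → T = 18.78°C
2500 → 3800 m (saturated, 7°C/km): ΔT = -7 × 1.3 = -9.1°C → T = 9.68°C
3800 → 700 m (dry descent, 9.6°C/km): ΔT = +9.6 × 3.1 = +29.76°C → T = 39.44°C
Net change vs windward start: 39.44 − 30.3 = +9.14°C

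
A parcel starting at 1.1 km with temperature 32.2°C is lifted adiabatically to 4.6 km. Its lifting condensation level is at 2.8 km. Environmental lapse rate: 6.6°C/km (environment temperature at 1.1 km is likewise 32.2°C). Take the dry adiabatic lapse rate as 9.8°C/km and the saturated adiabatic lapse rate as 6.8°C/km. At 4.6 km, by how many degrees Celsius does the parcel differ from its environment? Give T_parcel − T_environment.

Parcel:
  From 1100 m to 2800 m (dry): cools by 9.8 × 1.7 = 16.66°C, giving 15.54°C.
  From 2800 m to 4600 m (saturated): cools by 6.8 × 1.8 = 12.24°C, giving 3.3°C.
Environment:
  From 1100 m to 4600 m (environment): cools by 6.6 × 3.5 = 23.1°C, giving 9.1°C.
T_parcel − T_env = 3.3 − 9.1 = -5.8°C

-5.8°C (parcel cooler than environment)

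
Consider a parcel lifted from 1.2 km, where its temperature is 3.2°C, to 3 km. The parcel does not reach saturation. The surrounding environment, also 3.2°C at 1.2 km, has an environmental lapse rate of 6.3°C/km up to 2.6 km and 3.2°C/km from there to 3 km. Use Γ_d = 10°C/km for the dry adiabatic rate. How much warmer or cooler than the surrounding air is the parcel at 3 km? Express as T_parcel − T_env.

-7.9°C (parcel cooler than environment)

Parcel:
  Dry to 3000 m: -10 × 1.8 km = -18°C, so T = -14.8°C.
Environment:
  Environment, lower layer to 2600 m: -6.3 × 1.4 km = -8.82°C, so T = -5.62°C.
  Environment, upper layer to 3000 m: -3.2 × 0.4 km = -1.28°C, so T = -6.9°C.
T_parcel − T_env = -14.8 − (-6.9) = -7.9°C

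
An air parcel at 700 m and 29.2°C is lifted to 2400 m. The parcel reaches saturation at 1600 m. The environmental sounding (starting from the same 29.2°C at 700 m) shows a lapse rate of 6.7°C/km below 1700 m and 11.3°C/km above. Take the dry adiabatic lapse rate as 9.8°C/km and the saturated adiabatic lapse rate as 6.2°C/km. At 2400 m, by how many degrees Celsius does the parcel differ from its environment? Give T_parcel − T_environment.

Parcel:
  From 700 m to 1600 m (dry): cools by 9.8 × 0.9 = 8.82°C, giving 20.38°C.
  From 1600 m to 2400 m (saturated): cools by 6.2 × 0.8 = 4.96°C, giving 15.42°C.
Environment:
  From 700 m to 1700 m (environment, lower layer): cools by 6.7 × 1 = 6.7°C, giving 22.5°C.
  From 1700 m to 2400 m (environment, upper layer): cools by 11.3 × 0.7 = 7.91°C, giving 14.59°C.
T_parcel − T_env = 15.42 − 14.59 = +0.83°C

+0.83°C (parcel warmer than environment)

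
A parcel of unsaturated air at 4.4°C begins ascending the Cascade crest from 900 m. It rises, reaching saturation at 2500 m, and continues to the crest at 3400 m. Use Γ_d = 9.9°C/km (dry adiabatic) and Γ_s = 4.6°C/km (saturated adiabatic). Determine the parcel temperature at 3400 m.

-15.58°C

Dry to 2500 m: -9.9 × 1.6 km = -15.84°C, so T = -11.44°C.
Saturated to 3400 m: -4.6 × 0.9 km = -4.14°C, so T = -15.58°C.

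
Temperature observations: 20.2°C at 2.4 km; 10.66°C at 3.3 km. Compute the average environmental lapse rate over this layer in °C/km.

Γ = −ΔT/Δz = (20.2 − 10.66) / (3300 − 2400) m
  = 9.54°C / 0.9 km = 10.6°C/km

10.6°C/km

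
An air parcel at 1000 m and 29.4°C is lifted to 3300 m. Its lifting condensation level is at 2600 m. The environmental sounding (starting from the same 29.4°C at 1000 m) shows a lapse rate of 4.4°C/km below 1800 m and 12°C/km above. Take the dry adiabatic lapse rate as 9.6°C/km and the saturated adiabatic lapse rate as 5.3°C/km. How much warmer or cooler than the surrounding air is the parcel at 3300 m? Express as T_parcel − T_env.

Parcel:
  Dry to 2600 m: -9.6 × 1.6 km = -15.36°C, so T = 14.04°C.
  Saturated to 3300 m: -5.3 × 0.7 km = -3.71°C, so T = 10.33°C.
Environment:
  Environment, lower layer to 1800 m: -4.4 × 0.8 km = -3.52°C, so T = 25.88°C.
  Environment, upper layer to 3300 m: -12 × 1.5 km = -18°C, so T = 7.88°C.
T_parcel − T_env = 10.33 − 7.88 = +2.45°C

+2.45°C (parcel warmer than environment)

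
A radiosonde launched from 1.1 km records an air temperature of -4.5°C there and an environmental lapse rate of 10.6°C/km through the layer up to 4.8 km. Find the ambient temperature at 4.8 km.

From 1100 m to 4800 m (environmental): cools by 10.6 × 3.7 = 39.22°C, giving -43.72°C.

-43.72°C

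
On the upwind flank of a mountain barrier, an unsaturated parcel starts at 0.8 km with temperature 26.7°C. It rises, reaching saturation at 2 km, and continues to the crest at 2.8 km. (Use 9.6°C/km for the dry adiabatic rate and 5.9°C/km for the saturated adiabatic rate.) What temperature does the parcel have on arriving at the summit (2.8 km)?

10.46°C

From 800 m to 2000 m (dry): cools by 9.6 × 1.2 = 11.52°C, giving 15.18°C.
From 2000 m to 2800 m (saturated): cools by 5.9 × 0.8 = 4.72°C, giving 10.46°C.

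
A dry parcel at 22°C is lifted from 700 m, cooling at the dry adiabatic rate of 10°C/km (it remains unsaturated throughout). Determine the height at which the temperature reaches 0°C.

2900 m

Height above start = (22 − 0) / 10 = 2.2 km
Altitude = 700 m + 2200 m = 2900 m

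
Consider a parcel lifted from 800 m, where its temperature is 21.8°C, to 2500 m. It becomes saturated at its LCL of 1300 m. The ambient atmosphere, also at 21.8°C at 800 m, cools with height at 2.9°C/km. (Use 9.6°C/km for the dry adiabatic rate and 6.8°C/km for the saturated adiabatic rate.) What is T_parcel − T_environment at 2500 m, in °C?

-8.03°C (parcel cooler than environment)

Parcel:
  Dry to 1300 m: -9.6 × 0.5 km = -4.8°C, so T = 17°C.
  Saturated to 2500 m: -6.8 × 1.2 km = -8.16°C, so T = 8.84°C.
Environment:
  Environment to 2500 m: -2.9 × 1.7 km = -4.93°C, so T = 16.87°C.
T_parcel − T_env = 8.84 − 16.87 = -8.03°C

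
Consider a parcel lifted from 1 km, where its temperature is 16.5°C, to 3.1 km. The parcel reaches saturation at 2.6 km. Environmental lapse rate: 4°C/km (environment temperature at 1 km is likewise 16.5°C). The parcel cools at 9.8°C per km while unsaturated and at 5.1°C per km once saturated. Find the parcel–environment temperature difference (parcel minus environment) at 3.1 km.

-9.83°C (parcel cooler than environment)

Parcel:
  1000 → 2600 m (dry, 9.8°C/km): ΔT = -9.8 × 1.6 = -15.68°C → T = 0.82°C
  2600 → 3100 m (saturated, 5.1°C/km): ΔT = -5.1 × 0.5 = -2.55°C → T = -1.73°C
Environment:
  1000 → 3100 m (environment, 4°C/km): ΔT = -4 × 2.1 = -8.4°C → T = 8.1°C
T_parcel − T_env = -1.73 − 8.1 = -9.83°C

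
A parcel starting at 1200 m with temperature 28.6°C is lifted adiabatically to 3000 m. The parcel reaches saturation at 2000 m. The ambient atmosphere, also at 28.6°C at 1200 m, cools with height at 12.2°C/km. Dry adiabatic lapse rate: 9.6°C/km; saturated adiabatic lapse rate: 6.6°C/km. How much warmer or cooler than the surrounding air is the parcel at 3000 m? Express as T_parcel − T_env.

+7.68°C (parcel warmer than environment)

Parcel:
  Dry to 2000 m: -9.6 × 0.8 km = -7.68°C, so T = 20.92°C.
  Saturated to 3000 m: -6.6 × 1 km = -6.6°C, so T = 14.32°C.
Environment:
  Environment to 3000 m: -12.2 × 1.8 km = -21.96°C, so T = 6.64°C.
T_parcel − T_env = 14.32 − 6.64 = +7.68°C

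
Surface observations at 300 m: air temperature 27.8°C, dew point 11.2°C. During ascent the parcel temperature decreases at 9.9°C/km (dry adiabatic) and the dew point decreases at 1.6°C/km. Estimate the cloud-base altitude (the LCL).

T and T_d converge at 9.9 − 1.6 = 8.3°C per km
Height above start = (27.8 − 11.2) / 8.3 = 2 km
LCL altitude = 300 m + 2000 m = 2300 m

2300 m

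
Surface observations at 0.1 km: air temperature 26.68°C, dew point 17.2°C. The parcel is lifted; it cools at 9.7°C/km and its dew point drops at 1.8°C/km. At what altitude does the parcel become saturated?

1.3 km

T and T_d converge at 9.7 − 1.8 = 7.9°C per km
Height above start = (26.68 − 17.2) / 7.9 = 1.2 km
LCL altitude = 100 m + 1200 m = 1300 m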